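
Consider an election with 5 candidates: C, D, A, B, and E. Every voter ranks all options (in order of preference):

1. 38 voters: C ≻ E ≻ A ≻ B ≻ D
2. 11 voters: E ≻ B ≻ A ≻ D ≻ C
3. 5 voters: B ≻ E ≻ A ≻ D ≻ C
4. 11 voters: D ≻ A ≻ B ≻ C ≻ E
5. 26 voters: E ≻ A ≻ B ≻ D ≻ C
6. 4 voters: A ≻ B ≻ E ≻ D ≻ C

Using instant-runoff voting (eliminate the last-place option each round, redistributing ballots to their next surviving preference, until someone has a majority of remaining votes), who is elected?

Round 1: C 38, D 11, A 4, B 5, E 37. Eliminate A.
Round 2: C 38, D 11, B 9, E 37. Eliminate B.
Round 3: C 38, D 11, E 46. Eliminate D.
Round 4: C 49, E 46. C has a majority.

C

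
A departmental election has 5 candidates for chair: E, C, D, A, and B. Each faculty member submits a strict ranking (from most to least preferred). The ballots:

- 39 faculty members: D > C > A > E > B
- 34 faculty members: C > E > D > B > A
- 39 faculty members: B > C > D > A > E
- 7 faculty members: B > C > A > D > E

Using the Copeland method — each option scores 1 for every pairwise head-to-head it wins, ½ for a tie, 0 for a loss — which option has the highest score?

C

E: beats B; loses to C, D, and A → score 1.
C: beats E, D, A, and B → score 4.
D: beats E, A, and B; loses to C → score 3.
A: beats E; loses to C, D, and B → score 1.
B: beats A; loses to E, C, and D → score 1.
C has the best pairwise record.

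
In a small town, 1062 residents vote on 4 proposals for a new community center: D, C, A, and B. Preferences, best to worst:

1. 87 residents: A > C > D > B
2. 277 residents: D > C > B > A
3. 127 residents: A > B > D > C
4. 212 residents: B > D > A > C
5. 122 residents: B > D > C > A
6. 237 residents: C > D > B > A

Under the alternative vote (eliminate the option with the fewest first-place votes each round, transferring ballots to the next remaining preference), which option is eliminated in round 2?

Round 1: D 277, C 237, A 214, B 334. Eliminate A.
Round 2: D 277, C 324, B 461. Eliminate D.

D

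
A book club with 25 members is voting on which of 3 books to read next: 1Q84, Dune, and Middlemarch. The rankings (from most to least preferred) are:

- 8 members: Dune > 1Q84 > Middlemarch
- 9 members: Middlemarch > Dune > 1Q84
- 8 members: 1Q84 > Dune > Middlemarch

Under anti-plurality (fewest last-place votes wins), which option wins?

Last-place votes: 1Q84 9, Dune 0, Middlemarch 16.
Dune is ranked last by the fewest voters, so Dune wins.

Dune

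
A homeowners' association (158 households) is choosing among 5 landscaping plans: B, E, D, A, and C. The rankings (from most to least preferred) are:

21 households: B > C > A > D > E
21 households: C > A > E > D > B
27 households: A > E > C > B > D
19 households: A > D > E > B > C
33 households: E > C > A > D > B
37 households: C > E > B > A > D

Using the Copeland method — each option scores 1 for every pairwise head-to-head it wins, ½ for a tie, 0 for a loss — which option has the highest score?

B: beats D; loses to E, A, and C → score 1.
E: beats B and D; ties C; loses to A → score 2.5.
D: loses to B, E, A, and C → score 0.
A: beats B, E, and D; loses to C → score 3.
C: beats B, D, and A; ties E → score 3.5.
C has the best pairwise record.

C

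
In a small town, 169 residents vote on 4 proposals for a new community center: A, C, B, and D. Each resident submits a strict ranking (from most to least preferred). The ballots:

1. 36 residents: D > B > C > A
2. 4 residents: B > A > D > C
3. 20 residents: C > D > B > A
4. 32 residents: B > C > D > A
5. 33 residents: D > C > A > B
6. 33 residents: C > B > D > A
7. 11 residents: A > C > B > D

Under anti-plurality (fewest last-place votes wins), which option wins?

Last-place votes: A 121, C 4, B 33, D 11.
C is ranked last by the fewest voters, so C wins.

C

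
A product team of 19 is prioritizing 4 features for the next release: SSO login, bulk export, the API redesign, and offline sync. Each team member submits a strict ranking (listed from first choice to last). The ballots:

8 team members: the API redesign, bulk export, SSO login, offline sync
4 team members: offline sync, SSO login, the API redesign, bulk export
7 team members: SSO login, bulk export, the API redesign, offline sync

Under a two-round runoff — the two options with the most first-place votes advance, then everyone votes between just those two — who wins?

SSO login

Round 1 first-place votes: SSO login 7, bulk export 0, the API redesign 8, offline sync 4.
the API redesign and SSO login advance.
Runoff: the API redesign is preferred to SSO login by 8 voters; SSO login by 11.
SSO login wins the runoff.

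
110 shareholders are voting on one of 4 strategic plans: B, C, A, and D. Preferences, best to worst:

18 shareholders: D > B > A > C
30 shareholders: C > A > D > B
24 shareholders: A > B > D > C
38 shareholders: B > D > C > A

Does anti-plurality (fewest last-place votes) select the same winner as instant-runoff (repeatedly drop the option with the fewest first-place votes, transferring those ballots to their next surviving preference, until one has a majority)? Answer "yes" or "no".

no

Anti-plurality — last-place votes: B 30, C 42, A 38, D 0. Winner: D.
Instant-runoff — R1 B 38, C 30, A 24, D 18 (D out); R2 B 56, C 30, A 24 (B winner). Winner: B.
The two methods disagree.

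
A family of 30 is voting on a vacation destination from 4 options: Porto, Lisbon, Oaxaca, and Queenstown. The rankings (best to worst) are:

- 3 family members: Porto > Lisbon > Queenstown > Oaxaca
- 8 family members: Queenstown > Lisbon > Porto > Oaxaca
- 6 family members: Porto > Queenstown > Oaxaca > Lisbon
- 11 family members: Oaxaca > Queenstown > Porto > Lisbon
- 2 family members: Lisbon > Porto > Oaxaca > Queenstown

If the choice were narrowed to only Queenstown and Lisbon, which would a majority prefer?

Voters preferring Queenstown to Lisbon: 25; preferring Lisbon to Queenstown: 5.
Queenstown wins the head-to-head.

Queenstown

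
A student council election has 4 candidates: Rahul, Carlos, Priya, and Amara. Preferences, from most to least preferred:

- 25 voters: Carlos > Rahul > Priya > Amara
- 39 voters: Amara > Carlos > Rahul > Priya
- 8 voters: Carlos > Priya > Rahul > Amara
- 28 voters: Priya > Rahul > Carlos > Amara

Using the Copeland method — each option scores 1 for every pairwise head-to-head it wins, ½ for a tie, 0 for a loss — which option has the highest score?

Rahul: beats Priya and Amara; loses to Carlos → score 2.
Carlos: beats Rahul, Priya, and Amara → score 3.
Priya: beats Amara; loses to Rahul and Carlos → score 1.
Amara: loses to Rahul, Carlos, and Priya → score 0.
Carlos has the best pairwise record.

Carlos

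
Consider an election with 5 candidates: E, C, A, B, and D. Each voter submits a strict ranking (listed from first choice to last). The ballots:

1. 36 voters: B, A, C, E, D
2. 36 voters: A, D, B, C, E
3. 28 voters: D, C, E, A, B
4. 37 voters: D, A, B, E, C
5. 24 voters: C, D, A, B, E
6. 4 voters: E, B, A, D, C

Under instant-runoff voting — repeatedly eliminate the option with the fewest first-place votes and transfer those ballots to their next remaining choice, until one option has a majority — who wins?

D

Round 1: E 4, C 24, A 36, B 36, D 65. Eliminate E.
Round 2: C 24, A 36, B 40, D 65. Eliminate C.
Round 3: A 36, B 40, D 89. D has a majority.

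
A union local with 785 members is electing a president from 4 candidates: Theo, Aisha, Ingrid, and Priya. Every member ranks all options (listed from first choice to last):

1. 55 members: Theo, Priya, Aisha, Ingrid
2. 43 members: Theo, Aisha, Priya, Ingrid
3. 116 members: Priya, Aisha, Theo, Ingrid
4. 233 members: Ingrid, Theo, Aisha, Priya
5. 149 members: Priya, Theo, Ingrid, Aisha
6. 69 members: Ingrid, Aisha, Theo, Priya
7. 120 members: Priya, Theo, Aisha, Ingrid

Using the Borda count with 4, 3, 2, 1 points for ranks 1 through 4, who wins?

Theo

Theo: 55·4 + 43·4 + 116·2 + 233·3 + 149·3 + 69·2 + 120·3 = 2268
Aisha: 55·2 + 43·3 + 116·3 + 233·2 + 149·1 + 69·3 + 120·2 = 1649
Ingrid: 55·1 + 43·1 + 116·1 + 233·4 + 149·2 + 69·4 + 120·1 = 1840
Priya: 55·3 + 43·2 + 116·4 + 233·1 + 149·4 + 69·1 + 120·4 = 2093
Theo has the highest Borda score (2268).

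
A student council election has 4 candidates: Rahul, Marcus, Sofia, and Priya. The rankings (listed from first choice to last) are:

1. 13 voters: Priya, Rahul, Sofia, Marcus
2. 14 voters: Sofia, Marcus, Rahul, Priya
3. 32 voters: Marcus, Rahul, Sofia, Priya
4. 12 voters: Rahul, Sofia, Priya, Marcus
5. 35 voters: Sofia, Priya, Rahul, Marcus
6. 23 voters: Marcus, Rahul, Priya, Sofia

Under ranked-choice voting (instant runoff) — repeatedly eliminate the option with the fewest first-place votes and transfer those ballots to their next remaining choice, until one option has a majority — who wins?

Sofia

Round 1: Rahul 12, Marcus 55, Sofia 49, Priya 13. Eliminate Rahul.
Round 2: Marcus 55, Sofia 61, Priya 13. Eliminate Priya.
Round 3: Marcus 55, Sofia 74. Sofia has a majority.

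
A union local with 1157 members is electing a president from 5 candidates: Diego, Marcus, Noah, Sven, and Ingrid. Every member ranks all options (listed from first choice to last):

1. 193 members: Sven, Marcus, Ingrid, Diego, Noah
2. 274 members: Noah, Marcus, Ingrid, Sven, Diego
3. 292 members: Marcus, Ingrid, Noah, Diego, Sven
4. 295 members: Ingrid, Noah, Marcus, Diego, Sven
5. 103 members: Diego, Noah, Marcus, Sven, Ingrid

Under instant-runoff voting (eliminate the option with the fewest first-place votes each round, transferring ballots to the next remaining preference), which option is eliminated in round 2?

Round 1: Diego 103, Marcus 292, Noah 274, Sven 193, Ingrid 295. Eliminate Diego.
Round 2: Marcus 292, Noah 377, Sven 193, Ingrid 295. Eliminate Sven.

Sven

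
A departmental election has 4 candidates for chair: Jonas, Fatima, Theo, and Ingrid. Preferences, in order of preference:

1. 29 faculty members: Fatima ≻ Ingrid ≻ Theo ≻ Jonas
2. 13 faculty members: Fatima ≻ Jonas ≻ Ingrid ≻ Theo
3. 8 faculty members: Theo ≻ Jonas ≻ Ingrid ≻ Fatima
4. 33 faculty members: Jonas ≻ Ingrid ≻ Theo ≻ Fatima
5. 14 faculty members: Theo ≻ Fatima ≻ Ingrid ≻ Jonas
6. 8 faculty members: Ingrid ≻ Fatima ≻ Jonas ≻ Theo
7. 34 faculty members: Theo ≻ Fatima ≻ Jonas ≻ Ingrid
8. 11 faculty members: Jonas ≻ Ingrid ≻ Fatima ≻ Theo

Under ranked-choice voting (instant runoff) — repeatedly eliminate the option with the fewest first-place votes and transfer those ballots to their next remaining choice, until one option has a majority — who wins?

Round 1: Jonas 44, Fatima 42, Theo 56, Ingrid 8. Eliminate Ingrid.
Round 2: Jonas 44, Fatima 50, Theo 56. Eliminate Jonas.
Round 3: Fatima 61, Theo 89. Theo has a majority.

Theo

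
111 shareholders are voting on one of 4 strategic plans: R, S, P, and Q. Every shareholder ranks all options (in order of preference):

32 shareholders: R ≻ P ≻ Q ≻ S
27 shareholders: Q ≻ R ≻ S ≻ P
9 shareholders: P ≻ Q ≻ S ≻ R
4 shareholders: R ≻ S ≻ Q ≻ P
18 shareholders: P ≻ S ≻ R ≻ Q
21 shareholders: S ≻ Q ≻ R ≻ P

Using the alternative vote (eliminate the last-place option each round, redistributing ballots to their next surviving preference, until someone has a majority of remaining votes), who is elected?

Q

Round 1: R 36, S 21, P 27, Q 27. Eliminate S.
Round 2: R 36, P 27, Q 48. Eliminate P.
Round 3: R 54, Q 57. Q has a majority.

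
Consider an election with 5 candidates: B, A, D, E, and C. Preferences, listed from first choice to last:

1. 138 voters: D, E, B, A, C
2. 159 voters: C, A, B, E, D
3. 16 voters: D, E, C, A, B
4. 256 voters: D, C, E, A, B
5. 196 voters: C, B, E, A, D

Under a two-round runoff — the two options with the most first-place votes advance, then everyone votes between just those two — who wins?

D

Round 1 first-place votes: B 0, A 0, D 410, E 0, C 355.
D and C advance.
Runoff: D is preferred to C by 410 voters; C by 355.
D wins the runoff.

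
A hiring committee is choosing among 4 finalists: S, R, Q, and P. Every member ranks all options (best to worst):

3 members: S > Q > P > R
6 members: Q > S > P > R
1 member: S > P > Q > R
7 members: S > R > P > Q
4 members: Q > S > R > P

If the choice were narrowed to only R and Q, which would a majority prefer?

Voters preferring R to Q: 7; preferring Q to R: 14.
Q wins the head-to-head.

Q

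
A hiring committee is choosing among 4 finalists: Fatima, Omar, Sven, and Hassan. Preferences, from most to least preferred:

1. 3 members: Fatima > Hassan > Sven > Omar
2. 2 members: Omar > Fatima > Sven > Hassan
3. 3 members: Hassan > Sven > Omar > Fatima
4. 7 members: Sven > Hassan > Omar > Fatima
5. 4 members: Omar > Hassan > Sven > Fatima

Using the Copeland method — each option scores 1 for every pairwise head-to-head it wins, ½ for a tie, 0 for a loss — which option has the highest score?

Hassan

Fatima: loses to Omar, Sven, and Hassan → score 0.
Omar: beats Fatima; loses to Sven and Hassan → score 1.
Sven: beats Fatima and Omar; loses to Hassan → score 2.
Hassan: beats Fatima, Omar, and Sven → score 3.
Hassan has the best pairwise record.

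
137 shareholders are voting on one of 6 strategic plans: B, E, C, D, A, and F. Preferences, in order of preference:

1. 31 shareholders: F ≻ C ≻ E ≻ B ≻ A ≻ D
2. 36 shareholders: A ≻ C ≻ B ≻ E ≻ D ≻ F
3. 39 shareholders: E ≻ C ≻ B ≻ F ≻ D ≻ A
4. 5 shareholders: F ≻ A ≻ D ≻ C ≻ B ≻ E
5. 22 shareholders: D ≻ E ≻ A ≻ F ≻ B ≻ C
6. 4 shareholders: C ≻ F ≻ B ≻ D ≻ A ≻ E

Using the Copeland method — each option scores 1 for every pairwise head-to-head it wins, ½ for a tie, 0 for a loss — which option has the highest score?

B: beats D, A, and F; loses to E and C → score 3.
E: beats B, D, A, and F; loses to C → score 4.
C: beats B, E, D, A, and F → score 5.
D: loses to B, E, C, A, and F → score 0.
A: beats D; loses to B, E, C, and F → score 1.
F: beats D and A; loses to B, E, and C → score 2.
C has the best pairwise record.

C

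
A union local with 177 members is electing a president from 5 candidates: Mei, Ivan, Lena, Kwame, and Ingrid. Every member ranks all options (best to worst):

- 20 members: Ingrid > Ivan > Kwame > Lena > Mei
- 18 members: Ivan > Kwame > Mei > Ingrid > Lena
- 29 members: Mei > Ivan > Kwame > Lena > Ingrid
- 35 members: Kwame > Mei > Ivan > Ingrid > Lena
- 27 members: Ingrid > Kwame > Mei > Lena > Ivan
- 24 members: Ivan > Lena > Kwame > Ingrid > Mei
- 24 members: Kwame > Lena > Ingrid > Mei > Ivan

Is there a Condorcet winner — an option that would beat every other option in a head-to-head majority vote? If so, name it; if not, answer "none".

none

Checking pairwise contests:
Kwame beats Mei 148–29.
Mei beats Ivan 115–62.
Mei beats Lena 109–68.
Ivan beats Kwame 91–86.
Ivan beats Ingrid 106–71.
Every option loses at least one head-to-head, so there is no Condorcet winner.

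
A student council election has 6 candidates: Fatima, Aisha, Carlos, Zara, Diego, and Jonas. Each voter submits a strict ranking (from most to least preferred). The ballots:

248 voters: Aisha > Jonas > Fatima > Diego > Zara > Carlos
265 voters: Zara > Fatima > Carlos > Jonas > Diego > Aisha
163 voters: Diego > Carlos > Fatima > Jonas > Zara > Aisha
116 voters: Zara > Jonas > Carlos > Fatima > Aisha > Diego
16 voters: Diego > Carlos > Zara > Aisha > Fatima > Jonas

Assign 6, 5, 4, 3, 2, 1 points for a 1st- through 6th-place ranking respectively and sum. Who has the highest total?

Fatima: 248·4 + 265·5 + 163·4 + 116·3 + 16·2 = 3349
Aisha: 248·6 + 265·1 + 163·1 + 116·2 + 16·3 = 2196
Carlos: 248·1 + 265·4 + 163·5 + 116·4 + 16·5 = 2667
Zara: 248·2 + 265·6 + 163·2 + 116·6 + 16·4 = 3172
Diego: 248·3 + 265·2 + 163·6 + 116·1 + 16·6 = 2464
Jonas: 248·5 + 265·3 + 163·3 + 116·5 + 16·1 = 3120
Fatima has the highest Borda score (3349).

Fatima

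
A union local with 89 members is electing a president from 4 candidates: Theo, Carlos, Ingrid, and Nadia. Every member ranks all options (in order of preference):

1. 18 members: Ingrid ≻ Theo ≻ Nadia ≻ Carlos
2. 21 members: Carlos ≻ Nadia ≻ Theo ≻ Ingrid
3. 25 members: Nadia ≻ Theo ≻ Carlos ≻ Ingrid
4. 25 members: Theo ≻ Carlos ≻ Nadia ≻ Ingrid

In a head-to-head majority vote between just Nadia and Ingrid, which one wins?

Voters preferring Nadia to Ingrid: 71; preferring Ingrid to Nadia: 18.
Nadia wins the head-to-head.

Nadia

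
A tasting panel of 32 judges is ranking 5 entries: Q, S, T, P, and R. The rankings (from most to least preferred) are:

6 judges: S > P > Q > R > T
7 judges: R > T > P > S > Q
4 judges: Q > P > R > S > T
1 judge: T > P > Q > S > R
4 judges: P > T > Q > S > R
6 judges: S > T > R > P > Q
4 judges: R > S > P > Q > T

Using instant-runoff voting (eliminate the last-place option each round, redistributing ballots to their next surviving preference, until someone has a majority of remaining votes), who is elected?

Round 1: Q 4, S 12, T 1, P 4, R 11. Eliminate T.
Round 2: Q 4, S 12, P 5, R 11. Eliminate Q.
Round 3: S 12, P 9, R 11. Eliminate P.
Round 4: S 17, R 15. S has a majority.

S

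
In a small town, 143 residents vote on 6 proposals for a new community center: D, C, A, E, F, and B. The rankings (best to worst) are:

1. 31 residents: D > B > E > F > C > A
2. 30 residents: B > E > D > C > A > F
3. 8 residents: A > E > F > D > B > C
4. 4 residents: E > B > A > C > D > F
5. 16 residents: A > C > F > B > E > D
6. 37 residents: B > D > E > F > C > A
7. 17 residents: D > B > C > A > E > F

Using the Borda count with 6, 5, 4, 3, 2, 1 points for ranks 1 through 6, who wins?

B

D: 31·6 + 30·4 + 8·3 + 4·2 + 16·1 + 37·5 + 17·6 = 641
C: 31·2 + 30·3 + 8·1 + 4·3 + 16·5 + 37·2 + 17·4 = 394
A: 31·1 + 30·2 + 8·6 + 4·4 + 16·6 + 37·1 + 17·3 = 339
E: 31·4 + 30·5 + 8·5 + 4·6 + 16·2 + 37·4 + 17·2 = 552
F: 31·3 + 30·1 + 8·4 + 4·1 + 16·4 + 37·3 + 17·1 = 351
B: 31·5 + 30·6 + 8·2 + 4·5 + 16·3 + 37·6 + 17·5 = 726
B has the highest Borda score (726).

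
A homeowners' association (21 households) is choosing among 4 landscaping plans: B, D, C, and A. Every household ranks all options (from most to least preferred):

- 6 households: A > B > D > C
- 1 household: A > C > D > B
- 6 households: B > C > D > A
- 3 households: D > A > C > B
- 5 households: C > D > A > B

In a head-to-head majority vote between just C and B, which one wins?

Voters preferring C to B: 9; preferring B to C: 12.
B wins the head-to-head.

B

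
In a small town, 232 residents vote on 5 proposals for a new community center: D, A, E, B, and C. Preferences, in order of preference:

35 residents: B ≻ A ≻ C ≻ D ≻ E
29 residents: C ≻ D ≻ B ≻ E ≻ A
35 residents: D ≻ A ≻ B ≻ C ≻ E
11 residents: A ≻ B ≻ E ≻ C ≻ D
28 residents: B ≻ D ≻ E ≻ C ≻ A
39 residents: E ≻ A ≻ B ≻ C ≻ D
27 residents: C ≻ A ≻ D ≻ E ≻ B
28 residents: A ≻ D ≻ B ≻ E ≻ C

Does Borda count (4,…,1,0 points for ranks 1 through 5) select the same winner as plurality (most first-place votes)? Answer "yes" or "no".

Borda — scores: D 484, A 564, E 318, B 547, C 407. Winner: A.
Plurality — first-place votes: D 35, A 39, E 39, B 63, C 56. Winner: B.
The two methods disagree.

no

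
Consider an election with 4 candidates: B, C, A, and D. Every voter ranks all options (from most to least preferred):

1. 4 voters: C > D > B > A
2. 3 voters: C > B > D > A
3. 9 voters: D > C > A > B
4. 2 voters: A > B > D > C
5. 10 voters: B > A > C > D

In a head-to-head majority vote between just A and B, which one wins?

Voters preferring A to B: 11; preferring B to A: 17.
B wins the head-to-head.

B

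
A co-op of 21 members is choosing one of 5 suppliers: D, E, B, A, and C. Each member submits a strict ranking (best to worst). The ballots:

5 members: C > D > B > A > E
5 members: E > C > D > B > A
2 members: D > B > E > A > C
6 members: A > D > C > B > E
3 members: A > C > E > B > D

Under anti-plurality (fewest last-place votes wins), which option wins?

B

Last-place votes: D 3, E 11, B 0, A 5, C 2.
B is ranked last by the fewest voters, so B wins.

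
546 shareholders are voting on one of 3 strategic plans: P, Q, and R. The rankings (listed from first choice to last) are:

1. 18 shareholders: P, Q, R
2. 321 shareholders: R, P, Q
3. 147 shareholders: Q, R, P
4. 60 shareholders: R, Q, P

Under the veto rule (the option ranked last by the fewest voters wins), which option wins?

R

Last-place votes: P 207, Q 321, R 18.
R is ranked last by the fewest voters, so R wins.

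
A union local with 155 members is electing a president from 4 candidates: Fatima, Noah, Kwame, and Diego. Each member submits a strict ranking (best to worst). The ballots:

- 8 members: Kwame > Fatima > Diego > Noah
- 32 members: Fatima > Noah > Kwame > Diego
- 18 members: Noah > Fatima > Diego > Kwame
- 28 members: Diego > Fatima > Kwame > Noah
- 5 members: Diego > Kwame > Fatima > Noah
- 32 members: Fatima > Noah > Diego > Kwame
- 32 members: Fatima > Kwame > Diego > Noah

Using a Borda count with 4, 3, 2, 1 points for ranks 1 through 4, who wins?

Fatima

Fatima: 8·3 + 32·4 + 18·3 + 28·3 + 5·2 + 32·4 + 32·4 = 556
Noah: 8·1 + 32·3 + 18·4 + 28·1 + 5·1 + 32·3 + 32·1 = 337
Kwame: 8·4 + 32·2 + 18·1 + 28·2 + 5·3 + 32·1 + 32·3 = 313
Diego: 8·2 + 32·1 + 18·2 + 28·4 + 5·4 + 32·2 + 32·2 = 344
Fatima has the highest Borda score (556).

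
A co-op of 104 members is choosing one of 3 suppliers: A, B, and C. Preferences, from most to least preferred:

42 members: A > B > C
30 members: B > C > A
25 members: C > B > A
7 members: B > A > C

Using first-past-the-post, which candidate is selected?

First-place votes: A 42, B 37, C 25.
A has the most first-place votes.

A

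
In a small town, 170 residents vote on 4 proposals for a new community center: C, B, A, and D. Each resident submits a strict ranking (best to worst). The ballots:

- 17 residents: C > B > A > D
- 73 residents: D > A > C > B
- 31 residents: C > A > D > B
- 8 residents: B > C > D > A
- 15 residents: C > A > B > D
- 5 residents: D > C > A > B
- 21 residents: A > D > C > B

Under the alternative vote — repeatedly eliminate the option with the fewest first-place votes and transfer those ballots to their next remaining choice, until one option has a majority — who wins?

D

Round 1: C 63, B 8, A 21, D 78. Eliminate B.
Round 2: C 71, A 21, D 78. Eliminate A.
Round 3: C 71, D 99. D has a majority.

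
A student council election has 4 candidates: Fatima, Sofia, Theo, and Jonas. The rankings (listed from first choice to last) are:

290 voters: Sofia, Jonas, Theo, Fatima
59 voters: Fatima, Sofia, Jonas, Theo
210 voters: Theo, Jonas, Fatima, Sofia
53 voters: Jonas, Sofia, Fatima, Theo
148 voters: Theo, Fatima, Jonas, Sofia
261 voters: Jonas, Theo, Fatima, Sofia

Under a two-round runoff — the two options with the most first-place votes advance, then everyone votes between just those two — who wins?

Jonas

Round 1 first-place votes: Fatima 59, Sofia 290, Theo 358, Jonas 314.
Theo and Jonas advance.
Runoff: Theo is preferred to Jonas by 358 voters; Jonas by 663.
Jonas wins the runoff.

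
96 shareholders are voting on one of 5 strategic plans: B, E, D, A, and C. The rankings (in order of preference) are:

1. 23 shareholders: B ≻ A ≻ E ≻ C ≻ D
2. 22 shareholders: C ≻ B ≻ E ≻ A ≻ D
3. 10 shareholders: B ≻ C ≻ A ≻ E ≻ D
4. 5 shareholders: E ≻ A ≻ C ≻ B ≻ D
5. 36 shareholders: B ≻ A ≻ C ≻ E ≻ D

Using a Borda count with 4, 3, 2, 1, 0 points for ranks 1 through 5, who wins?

B

B: 23·4 + 22·3 + 10·4 + 5·1 + 36·4 = 347
E: 23·2 + 22·2 + 10·1 + 5·4 + 36·1 = 156
D: 23·0 + 22·0 + 10·0 + 5·0 + 36·0 = 0
A: 23·3 + 22·1 + 10·2 + 5·3 + 36·3 = 234
C: 23·1 + 22·4 + 10·3 + 5·2 + 36·2 = 223
B has the highest Borda score (347).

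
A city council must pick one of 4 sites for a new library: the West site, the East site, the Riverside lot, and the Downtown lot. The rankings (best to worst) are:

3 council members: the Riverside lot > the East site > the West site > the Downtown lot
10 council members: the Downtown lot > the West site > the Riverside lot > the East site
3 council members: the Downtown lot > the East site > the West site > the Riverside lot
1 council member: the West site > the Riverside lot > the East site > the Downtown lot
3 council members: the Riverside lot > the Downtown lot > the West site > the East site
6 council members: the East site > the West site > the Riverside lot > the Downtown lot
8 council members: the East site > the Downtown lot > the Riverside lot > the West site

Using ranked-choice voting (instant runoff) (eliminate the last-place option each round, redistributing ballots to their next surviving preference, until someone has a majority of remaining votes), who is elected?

the East site

Round 1: the West site 1, the East site 14, the Riverside lot 6, the Downtown lot 13. Eliminate the West site.
Round 2: the East site 14, the Riverside lot 7, the Downtown lot 13. Eliminate the Riverside lot.
Round 3: the East site 18, the Downtown lot 16. The East site has a majority.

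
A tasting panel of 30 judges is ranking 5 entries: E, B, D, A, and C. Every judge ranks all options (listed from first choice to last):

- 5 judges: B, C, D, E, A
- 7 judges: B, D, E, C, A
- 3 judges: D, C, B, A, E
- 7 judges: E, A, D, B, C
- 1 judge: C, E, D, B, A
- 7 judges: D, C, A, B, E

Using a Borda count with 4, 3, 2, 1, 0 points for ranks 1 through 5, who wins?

E: 5·1 + 7·2 + 3·0 + 7·4 + 1·3 + 7·0 = 50
B: 5·4 + 7·4 + 3·2 + 7·1 + 1·1 + 7·1 = 69
D: 5·2 + 7·3 + 3·4 + 7·2 + 1·2 + 7·4 = 87
A: 5·0 + 7·0 + 3·1 + 7·3 + 1·0 + 7·2 = 38
C: 5·3 + 7·1 + 3·3 + 7·0 + 1·4 + 7·3 = 56
D has the highest Borda score (87).

D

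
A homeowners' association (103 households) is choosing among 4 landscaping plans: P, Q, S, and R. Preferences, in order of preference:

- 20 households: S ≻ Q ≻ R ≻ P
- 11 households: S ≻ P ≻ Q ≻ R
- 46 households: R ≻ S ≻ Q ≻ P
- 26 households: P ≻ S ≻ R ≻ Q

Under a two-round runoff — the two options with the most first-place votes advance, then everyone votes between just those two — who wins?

Round 1 first-place votes: P 26, Q 0, S 31, R 46.
R and S advance.
Runoff: R is preferred to S by 46 voters; S by 57.
S wins the runoff.

S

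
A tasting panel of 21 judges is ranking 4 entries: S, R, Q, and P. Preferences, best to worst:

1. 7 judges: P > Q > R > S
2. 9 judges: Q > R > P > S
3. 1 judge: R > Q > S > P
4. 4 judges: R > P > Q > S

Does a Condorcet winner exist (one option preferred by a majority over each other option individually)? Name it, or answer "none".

Checking pairwise contests:
R beats S 21–0.
Q beats R 16–5.
P beats Q 11–10.
R beats P 14–7.
Every option loses at least one head-to-head, so there is no Condorcet winner.

none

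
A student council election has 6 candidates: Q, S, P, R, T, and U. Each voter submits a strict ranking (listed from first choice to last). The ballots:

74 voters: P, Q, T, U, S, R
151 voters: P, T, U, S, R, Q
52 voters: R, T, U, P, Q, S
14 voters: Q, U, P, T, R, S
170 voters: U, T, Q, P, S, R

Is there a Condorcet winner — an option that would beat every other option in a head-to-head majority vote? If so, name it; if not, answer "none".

none

Checking pairwise contests:
P beats Q 277–184.
Q beats S 310–151.
U beats P 236–225.
Q beats R 258–203.
P beats T 239–222.
T beats U 277–184.
Every option loses at least one head-to-head, so there is no Condorcet winner.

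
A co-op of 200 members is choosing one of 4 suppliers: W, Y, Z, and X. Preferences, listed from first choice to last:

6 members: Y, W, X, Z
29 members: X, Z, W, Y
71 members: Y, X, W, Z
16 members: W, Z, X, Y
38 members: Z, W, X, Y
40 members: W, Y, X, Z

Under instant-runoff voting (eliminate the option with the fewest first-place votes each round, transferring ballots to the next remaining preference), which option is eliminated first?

X

Round 1: W 56, Y 77, Z 38, X 29. Eliminate X.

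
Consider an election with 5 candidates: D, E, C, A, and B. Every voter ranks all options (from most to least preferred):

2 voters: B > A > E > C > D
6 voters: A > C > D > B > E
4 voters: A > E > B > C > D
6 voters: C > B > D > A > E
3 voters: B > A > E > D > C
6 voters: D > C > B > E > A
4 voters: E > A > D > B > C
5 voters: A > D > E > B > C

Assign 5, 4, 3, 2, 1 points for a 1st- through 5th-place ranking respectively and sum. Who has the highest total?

A

D: 2·1 + 6·3 + 4·1 + 6·3 + 3·2 + 6·5 + 4·3 + 5·4 = 110
E: 2·3 + 6·1 + 4·4 + 6·1 + 3·3 + 6·2 + 4·5 + 5·3 = 90
C: 2·2 + 6·4 + 4·2 + 6·5 + 3·1 + 6·4 + 4·1 + 5·1 = 102
A: 2·4 + 6·5 + 4·5 + 6·2 + 3·4 + 6·1 + 4·4 + 5·5 = 129
B: 2·5 + 6·2 + 4·3 + 6·4 + 3·5 + 6·3 + 4·2 + 5·2 = 109
A has the highest Borda score (129).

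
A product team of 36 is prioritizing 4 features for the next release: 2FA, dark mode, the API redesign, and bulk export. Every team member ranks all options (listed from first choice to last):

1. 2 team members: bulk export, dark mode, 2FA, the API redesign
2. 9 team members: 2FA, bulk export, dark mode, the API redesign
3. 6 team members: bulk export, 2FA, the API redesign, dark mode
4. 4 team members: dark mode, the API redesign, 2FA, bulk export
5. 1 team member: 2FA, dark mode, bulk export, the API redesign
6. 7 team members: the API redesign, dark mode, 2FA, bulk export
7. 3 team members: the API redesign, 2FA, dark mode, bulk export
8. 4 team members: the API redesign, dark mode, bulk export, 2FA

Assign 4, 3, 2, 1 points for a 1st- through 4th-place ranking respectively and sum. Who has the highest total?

2FA

2FA: 2·2 + 9·4 + 6·3 + 4·2 + 1·4 + 7·2 + 3·3 + 4·1 = 97
dark mode: 2·3 + 9·2 + 6·1 + 4·4 + 1·3 + 7·3 + 3·2 + 4·3 = 88
the API redesign: 2·1 + 9·1 + 6·2 + 4·3 + 1·1 + 7·4 + 3·4 + 4·4 = 92
bulk export: 2·4 + 9·3 + 6·4 + 4·1 + 1·2 + 7·1 + 3·1 + 4·2 = 83
2FA has the highest Borda score (97).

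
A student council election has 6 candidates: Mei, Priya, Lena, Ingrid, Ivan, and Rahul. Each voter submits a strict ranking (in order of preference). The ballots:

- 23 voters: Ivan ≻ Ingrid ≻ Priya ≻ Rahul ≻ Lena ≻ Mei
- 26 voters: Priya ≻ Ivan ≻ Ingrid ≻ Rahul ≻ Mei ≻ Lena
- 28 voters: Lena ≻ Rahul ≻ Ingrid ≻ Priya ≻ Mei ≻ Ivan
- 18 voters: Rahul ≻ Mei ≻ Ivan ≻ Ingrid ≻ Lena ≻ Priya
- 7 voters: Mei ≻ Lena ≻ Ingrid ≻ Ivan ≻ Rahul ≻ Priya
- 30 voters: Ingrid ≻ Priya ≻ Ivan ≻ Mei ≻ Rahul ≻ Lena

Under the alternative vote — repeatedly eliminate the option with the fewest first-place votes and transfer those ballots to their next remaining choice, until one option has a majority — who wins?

Round 1: Mei 7, Priya 26, Lena 28, Ingrid 30, Ivan 23, Rahul 18. Eliminate Mei.
Round 2: Priya 26, Lena 35, Ingrid 30, Ivan 23, Rahul 18. Eliminate Rahul.
Round 3: Priya 26, Lena 35, Ingrid 30, Ivan 41. Eliminate Priya.
Round 4: Lena 35, Ingrid 30, Ivan 67. Ivan has a majority.

Ivan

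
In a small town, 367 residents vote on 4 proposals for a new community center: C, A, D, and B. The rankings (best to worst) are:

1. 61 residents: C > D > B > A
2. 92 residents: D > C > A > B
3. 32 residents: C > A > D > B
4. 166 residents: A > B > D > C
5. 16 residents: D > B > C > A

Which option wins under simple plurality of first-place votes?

A

First-place votes: C 93, A 166, D 108, B 0.
A has the most first-place votes.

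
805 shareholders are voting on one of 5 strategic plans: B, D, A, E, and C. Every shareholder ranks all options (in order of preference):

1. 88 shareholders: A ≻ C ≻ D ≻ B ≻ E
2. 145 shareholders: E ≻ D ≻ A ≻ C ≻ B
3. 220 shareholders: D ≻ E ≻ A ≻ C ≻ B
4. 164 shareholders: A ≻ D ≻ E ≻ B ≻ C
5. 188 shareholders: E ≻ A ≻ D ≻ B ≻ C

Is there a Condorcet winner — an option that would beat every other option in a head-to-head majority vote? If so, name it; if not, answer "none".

Checking pairwise contests:
D beats B 805–0.
A beats D 440–365.
E beats A 553–252.
D beats E 472–333.
D beats C 717–88.
Every option loses at least one head-to-head, so there is no Condorcet winner.

none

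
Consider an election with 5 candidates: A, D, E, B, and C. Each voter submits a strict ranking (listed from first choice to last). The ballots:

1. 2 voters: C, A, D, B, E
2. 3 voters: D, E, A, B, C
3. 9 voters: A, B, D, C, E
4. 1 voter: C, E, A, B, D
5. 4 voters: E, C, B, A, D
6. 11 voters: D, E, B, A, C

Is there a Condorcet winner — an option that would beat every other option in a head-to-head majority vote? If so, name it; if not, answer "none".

none

Checking pairwise contests:
E beats A 19–11.
A beats D 16–14.
D beats E 25–5.
D beats B 16–14.
A beats C 23–7.
Every option loses at least one head-to-head, so there is no Condorcet winner.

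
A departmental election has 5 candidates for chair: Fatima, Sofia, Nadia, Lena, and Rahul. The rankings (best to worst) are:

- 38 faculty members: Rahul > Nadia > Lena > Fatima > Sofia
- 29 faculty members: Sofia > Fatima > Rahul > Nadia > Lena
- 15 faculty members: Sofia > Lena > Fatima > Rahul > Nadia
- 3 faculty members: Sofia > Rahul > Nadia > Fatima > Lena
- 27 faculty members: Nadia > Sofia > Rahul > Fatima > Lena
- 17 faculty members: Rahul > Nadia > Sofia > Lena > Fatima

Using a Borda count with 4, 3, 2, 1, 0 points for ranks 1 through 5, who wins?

Fatima: 38·1 + 29·3 + 15·2 + 3·1 + 27·1 + 17·0 = 185
Sofia: 38·0 + 29·4 + 15·4 + 3·4 + 27·3 + 17·2 = 303
Nadia: 38·3 + 29·1 + 15·0 + 3·2 + 27·4 + 17·3 = 308
Lena: 38·2 + 29·0 + 15·3 + 3·0 + 27·0 + 17·1 = 138
Rahul: 38·4 + 29·2 + 15·1 + 3·3 + 27·2 + 17·4 = 356
Rahul has the highest Borda score (356).

Rahul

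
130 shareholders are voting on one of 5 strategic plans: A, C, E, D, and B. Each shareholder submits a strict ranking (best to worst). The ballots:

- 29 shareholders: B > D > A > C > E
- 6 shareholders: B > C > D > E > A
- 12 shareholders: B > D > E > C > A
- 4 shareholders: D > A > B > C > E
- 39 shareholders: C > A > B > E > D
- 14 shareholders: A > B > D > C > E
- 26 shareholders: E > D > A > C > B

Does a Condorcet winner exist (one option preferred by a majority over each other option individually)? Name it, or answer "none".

none

Checking pairwise contests:
D beats A 77–53.
A beats C 73–57.
A beats E 86–44.
B beats D 100–30.
A beats B 83–47.
Every option loses at least one head-to-head, so there is no Condorcet winner.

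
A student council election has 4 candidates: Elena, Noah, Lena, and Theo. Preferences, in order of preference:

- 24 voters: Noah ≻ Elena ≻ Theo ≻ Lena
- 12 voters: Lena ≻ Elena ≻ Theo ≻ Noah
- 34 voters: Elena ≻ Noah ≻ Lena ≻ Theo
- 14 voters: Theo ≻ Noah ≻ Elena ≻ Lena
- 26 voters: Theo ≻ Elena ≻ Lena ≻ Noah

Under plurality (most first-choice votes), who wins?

First-place votes: Elena 34, Noah 24, Lena 12, Theo 40.
Theo has the most first-place votes.

Theo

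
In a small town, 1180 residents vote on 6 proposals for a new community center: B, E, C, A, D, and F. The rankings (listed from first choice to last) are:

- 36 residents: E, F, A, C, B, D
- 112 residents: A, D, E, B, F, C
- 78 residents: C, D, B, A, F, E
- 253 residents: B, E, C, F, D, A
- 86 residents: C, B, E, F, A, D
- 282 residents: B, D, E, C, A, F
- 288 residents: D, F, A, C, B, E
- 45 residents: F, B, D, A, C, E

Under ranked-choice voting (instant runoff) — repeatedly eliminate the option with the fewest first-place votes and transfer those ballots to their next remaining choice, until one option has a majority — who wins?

B

Round 1: B 535, E 36, C 164, A 112, D 288, F 45. Eliminate E.
Round 2: B 535, C 164, A 112, D 288, F 81. Eliminate F.
Round 3: B 580, C 164, A 148, D 288. Eliminate A.
Round 4: B 580, C 200, D 400. Eliminate C.
Round 5: B 702, D 478. B has a majority.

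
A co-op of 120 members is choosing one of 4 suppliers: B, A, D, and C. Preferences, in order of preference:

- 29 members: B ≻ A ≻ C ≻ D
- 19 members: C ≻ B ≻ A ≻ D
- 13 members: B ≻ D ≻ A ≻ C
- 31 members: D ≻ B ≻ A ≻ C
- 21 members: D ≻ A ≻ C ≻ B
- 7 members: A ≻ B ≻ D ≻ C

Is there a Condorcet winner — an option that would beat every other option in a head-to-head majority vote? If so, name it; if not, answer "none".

B

B vs A: 92–28 for B.
B vs D: 68–52 for B.
B vs C: 80–40 for B.
B beats every other option head-to-head.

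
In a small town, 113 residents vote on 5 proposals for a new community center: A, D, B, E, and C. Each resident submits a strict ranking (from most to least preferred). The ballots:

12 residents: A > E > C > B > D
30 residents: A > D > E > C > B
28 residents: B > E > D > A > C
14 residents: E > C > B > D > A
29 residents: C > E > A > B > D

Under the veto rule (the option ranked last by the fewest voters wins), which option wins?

E

Last-place votes: A 14, D 41, B 30, E 0, C 28.
E is ranked last by the fewest voters, so E wins.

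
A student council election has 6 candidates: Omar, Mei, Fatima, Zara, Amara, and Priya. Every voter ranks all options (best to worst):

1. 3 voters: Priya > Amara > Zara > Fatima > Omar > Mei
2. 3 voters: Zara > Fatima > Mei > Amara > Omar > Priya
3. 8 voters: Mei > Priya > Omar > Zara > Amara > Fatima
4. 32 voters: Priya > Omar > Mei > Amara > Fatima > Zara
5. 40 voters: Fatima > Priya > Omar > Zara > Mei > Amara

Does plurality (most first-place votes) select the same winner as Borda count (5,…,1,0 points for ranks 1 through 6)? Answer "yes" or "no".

no

Plurality — first-place votes: Omar 0, Mei 8, Fatima 40, Zara 3, Amara 0, Priya 35. Winner: Fatima.
Borda — scores: Omar 278, Mei 185, Fatima 250, Zara 120, Amara 90, Priya 367. Winner: Priya.
The two methods disagree.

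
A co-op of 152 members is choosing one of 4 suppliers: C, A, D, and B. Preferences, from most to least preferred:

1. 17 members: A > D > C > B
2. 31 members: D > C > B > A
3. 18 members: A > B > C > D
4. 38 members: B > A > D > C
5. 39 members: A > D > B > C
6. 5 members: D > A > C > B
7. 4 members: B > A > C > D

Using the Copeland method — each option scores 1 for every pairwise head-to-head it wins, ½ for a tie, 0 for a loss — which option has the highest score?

C: loses to A, D, and B → score 0.
A: beats C, D, and B → score 3.
D: beats C and B; loses to A → score 2.
B: beats C; loses to A and D → score 1.
A has the best pairwise record.

A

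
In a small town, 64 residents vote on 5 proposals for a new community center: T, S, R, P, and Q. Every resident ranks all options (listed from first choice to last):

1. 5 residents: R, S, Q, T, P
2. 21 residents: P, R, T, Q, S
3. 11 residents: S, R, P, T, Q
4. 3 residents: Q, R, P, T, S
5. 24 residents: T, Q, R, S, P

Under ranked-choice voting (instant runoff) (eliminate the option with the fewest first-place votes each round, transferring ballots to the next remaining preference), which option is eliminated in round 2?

R

Round 1: T 24, S 11, R 5, P 21, Q 3. Eliminate Q.
Round 2: T 24, S 11, R 8, P 21. Eliminate R.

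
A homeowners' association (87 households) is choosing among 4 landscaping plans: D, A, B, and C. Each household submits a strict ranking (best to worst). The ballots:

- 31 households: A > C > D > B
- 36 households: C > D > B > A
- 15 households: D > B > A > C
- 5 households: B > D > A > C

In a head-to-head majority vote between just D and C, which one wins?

C

Voters preferring D to C: 20; preferring C to D: 67.
C wins the head-to-head.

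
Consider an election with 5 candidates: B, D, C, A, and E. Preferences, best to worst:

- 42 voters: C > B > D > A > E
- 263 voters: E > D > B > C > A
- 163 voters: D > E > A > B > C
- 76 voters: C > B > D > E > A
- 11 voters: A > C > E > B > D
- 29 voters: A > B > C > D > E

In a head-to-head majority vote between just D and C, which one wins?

Voters preferring D to C: 426; preferring C to D: 158.
D wins the head-to-head.

D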